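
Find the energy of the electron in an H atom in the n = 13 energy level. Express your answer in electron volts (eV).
-0.08 eV

The energy levels of a hydrogen-like atom are given by:
E_n = -13.6057 eV / n²

For n = 13:
E_13 = -13.6057 eV / 13²
E_13 = -13.6057 eV / 169
E_13 = -0.08 eV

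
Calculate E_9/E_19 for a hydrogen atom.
4.4568

Using E_n = -13.6057 Z² / n² eV with Z = 1:

E_9 = -13.6057 / 9² = -13.6057 / 81 = -0.1679716049 eV
E_19 = -13.6057 / 19² = -13.6057 / 361 = -0.0376889197 eV

The ratio is:
E_9/E_19 = (-0.1679716049) / (-0.0376889197)
E_9/E_19 = (-13.6057/81) / (-13.6057/361)
E_9/E_19 = 361/81
E_9/E_19 = 4.4568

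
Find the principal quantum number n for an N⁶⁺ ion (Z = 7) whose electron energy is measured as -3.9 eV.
n = 13

The exact energy levels follow E_n = -13.6057 Z² / n² eV with Z = 7.

The measured value (-3.9 eV) is reported to only 2 significant figures, so we must test candidate n values and see which one matches to that precision.

Candidate energies:
  n = 11:  E = -13.6057 × 7² / 11² = -5.50975 eV
  n = 12:  E = -13.6057 × 7² / 12² = -4.62972 eV
  n = 13:  E = -13.6057 × 7² / 13² = -3.94485 eV  ← matches
  n = 14:  E = -13.6057 × 7² / 14² = -3.40143 eV
  n = 15:  E = -13.6057 × 7² / 15² = -2.96302 eV

Checking against the measurement of -3.9 eV (2 sig figs), only n = 13 agrees:
E_13 = -3.94485 eV, which rounds to -3.9 eV ✓

Therefore n = 13.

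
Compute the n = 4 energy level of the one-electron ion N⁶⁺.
-41.667 eV

For hydrogen-like ions, the energy levels scale with Z²:
E_n = -13.6057 Z² / n² eV

For N⁶⁺ (Z = 7) at n = 4:
E_4 = -13.6057 × 7² / 4²
E_4 = -13.6057 × 49 / 16
E_4 = -666.6793 / 16
E_4 = -41.667 eV

The energy is 49 times more negative than hydrogen at the same n due to the stronger nuclear charge.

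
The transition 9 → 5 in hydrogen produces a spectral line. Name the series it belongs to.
Pfund series

The spectral series in hydrogen are named based on the final (lower) energy level:
- Lyman series: n_final = 1 (ultraviolet)
- Balmer series: n_final = 2 (visible/near-UV)
- Paschen series: n_final = 3 (infrared)
- Brackett series: n_final = 4 (infrared)
- Pfund series: n_final = 5 (far infrared)

Since this transition ends at n = 5, it belongs to the Pfund series.

For reference, this 9 → 5 line has photon energy
ΔE = 13.6057 eV × (1/5² - 1/9²) = 0.37625640 eV,
corresponding to wavelength λ = hc/ΔE = 1239.84 eV·nm / 0.37625640 eV = 3295.20 nm in the far infrared region.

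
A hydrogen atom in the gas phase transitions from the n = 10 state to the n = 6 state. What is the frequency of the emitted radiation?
5.849e+13 Hz

First, find the transition energy:
E_10 = -13.6057 / 10² = -0.1360570 eV
E_6 = -13.6057 / 6² = -0.3779361 eV
|ΔE| = |E_6 - E_10| = 0.2418791 eV

Convert to Joules: E = 0.2418791 eV × (1.602177 × 10⁻¹⁹ J/eV) = 3.87533e-20 J

Using E = hf:
f = E/h = 3.87533e-20 J / (6.62607 × 10⁻³⁴ J·s)
f = 5.849e+13 Hz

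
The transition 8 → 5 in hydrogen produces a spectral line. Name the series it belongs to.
Pfund series

The spectral series in hydrogen are named based on the final (lower) energy level:
- Lyman series: n_final = 1 (ultraviolet)
- Balmer series: n_final = 2 (visible/near-UV)
- Paschen series: n_final = 3 (infrared)
- Brackett series: n_final = 4 (infrared)
- Pfund series: n_final = 5 (far infrared)

Since this transition ends at n = 5, it belongs to the Pfund series.

For reference, this 8 → 5 line has photon energy
ΔE = 13.6057 eV × (1/5² - 1/8²) = 0.33163893750 eV,
corresponding to wavelength λ = hc/ΔE = 1239.84 eV·nm / 0.33163893750 eV = 3738.52362 nm in the far infrared region.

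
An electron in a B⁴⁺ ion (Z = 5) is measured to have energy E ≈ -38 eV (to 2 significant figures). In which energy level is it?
n = 3

The exact energy levels follow E_n = -13.6057 Z² / n² eV with Z = 5.

The measured value (-38 eV) is reported to only 2 significant figures, so we must test candidate n values and see which one matches to that precision.

Candidate energies:
  n = 1:  E = -13.6057 × 5² / 1² = -340.142500 eV
  n = 2:  E = -13.6057 × 5² / 2² = -85.035625 eV
  n = 3:  E = -13.6057 × 5² / 3² = -37.793611 eV  ← matches
  n = 4:  E = -13.6057 × 5² / 4² = -21.258906 eV
  n = 5:  E = -13.6057 × 5² / 5² = -13.605700 eV

Checking against the measurement of -38 eV (2 sig figs), only n = 3 agrees:
E_3 = -37.793611 eV, which rounds to -38 eV ✓

Therefore n = 3.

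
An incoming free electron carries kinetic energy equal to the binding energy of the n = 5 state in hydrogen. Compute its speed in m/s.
4.37539e+05 m/s (or 0.145947% of c)

The binding energy at n = 5 for hydrogen is:
E_5 = -13.6057/5² = -0.544228000 eV
|E_5| = 0.544228000 eV

Convert to Joules:
KE = 0.544228000 eV × (1.602177 × 10⁻¹⁹ J/eV) = 8.7194958e-20 J

Using KE = ½mv²:
v = √(2·KE/m_e)
v = √(2 × 8.7194958e-20 J / 9.10938 × 10⁻³¹ kg)
v = 4.37539e+05 m/s

This is approximately 0.145947% the speed of light.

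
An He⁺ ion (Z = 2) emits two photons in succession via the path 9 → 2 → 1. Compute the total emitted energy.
53.75 eV

The energy levels of He⁺ are E_n = -13.6057 × 2² / n² eV.

First transition (9 → 2):
ΔE₁ = |E_2 - E_9|
ΔE₁ = |-13.60570000 - (-0.67188642)| = 12.93381 eV

Second transition (2 → 1):
ΔE₂ = |E_1 - E_2|
ΔE₂ = |-54.42280000 - (-13.60570000)| = 40.81710 eV

Total energy released:
E_total = ΔE₁ + ΔE₂ = 12.93381 + 40.81710 = 53.75 eV

Note: This equals the direct transition 9 → 1: 53.75 eV ✓
Energy is conserved regardless of the path taken.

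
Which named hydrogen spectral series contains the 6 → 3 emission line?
Paschen series

The spectral series in hydrogen are named based on the final (lower) energy level:
- Lyman series: n_final = 1 (ultraviolet)
- Balmer series: n_final = 2 (visible/near-UV)
- Paschen series: n_final = 3 (infrared)
- Brackett series: n_final = 4 (infrared)
- Pfund series: n_final = 5 (far infrared)

Since this transition ends at n = 3, it belongs to the Paschen series.

For reference, this 6 → 3 line has photon energy
ΔE = 13.6057 eV × (1/3² - 1/6²) = 1.1338083 eV,
corresponding to wavelength λ = hc/ΔE = 1239.84 eV·nm / 1.1338083 eV = 1093.52 nm in the infrared region.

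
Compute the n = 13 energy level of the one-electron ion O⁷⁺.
-5.1525 eV

For hydrogen-like ions, the energy levels scale with Z²:
E_n = -13.6057 Z² / n² eV

For O⁷⁺ (Z = 8) at n = 13:
E_13 = -13.6057 × 8² / 13²
E_13 = -13.6057 × 64 / 169
E_13 = -870.7648 / 169
E_13 = -5.1525 eV

The energy is 64 times more negative than hydrogen at the same n due to the stronger nuclear charge.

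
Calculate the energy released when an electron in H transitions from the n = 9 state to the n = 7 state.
0.110 eV

The energy levels are E_n = -13.6057 eV / n².

Energy at n = 9: E_9 = -13.6057 / 9² = -0.167972 eV
Energy at n = 7: E_7 = -13.6057 / 7² = -0.277667 eV

For emission (electron falling to lower state), the photon energy is:
E_photon = E_9 - E_7 = |-0.167972 - (-0.277667)|
E_photon = 0.110 eV

This energy is carried away by the emitted photon.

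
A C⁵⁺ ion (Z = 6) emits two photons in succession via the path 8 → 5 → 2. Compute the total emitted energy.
114.80 eV

The energy levels of C⁵⁺ are E_n = -13.6057 × 6² / n² eV.

First transition (8 → 5):
ΔE₁ = |E_5 - E_8|
ΔE₁ = |-19.59220800 - (-7.65320625)| = 11.93900 eV

Second transition (5 → 2):
ΔE₂ = |E_2 - E_5|
ΔE₂ = |-122.45130000 - (-19.59220800)| = 102.85909 eV

Total energy released:
E_total = ΔE₁ + ΔE₂ = 11.93900 + 102.85909 = 114.80 eV

Note: This equals the direct transition 8 → 2: 114.80 eV ✓
Energy is conserved regardless of the path taken.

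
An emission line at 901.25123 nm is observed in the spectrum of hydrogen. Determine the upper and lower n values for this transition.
n = 10 → n = 3

First, find the photon energy from the wavelength (hc = 1239.84 eV·nm):
E = hc/λ = 1239.84 eV·nm / 901.25123 nm = 1.3756874 eV

The energy levels of hydrogen satisfy E_n = -13.6057 / n² eV, so an emission n_i → n_f releases
ΔE = 13.6057 × (1/n_f² − 1/n_i²) eV.

Setting ΔE equal to the photon energy:
1/n_f² − 1/n_i² = 1.3756874 / 13.6057 = 0.10111111

Since 1/n_i² must be positive, we need 1/n_f² > 0.10111111, i.e. n_f ≤ 3. For each allowed n_f, solve n_i = (1/n_f² − 0.10111111)^(−1/2) and check whether it is a whole number:
  n_f = 1: 1/n_i² = 1.00000000 − 0.10111111 = 0.89888889 → n_i = 1.055  (not an integer) ✗
  n_f = 2: 1/n_i² = 0.25000000 − 0.10111111 = 0.14888889 → n_i = 2.592  (not an integer) ✗
  n_f = 3: 1/n_i² = 0.11111111 − 0.10111111 = 0.01000000 → n_i = 10.000  → integer, n_i = 10 ✓

Only n_f = 3 gives an integer upper level, n_i = 10.

The transition is from n = 10 to n = 3 (emission).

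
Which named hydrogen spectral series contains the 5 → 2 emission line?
Balmer series

The spectral series in hydrogen are named based on the final (lower) energy level:
- Lyman series: n_final = 1 (ultraviolet)
- Balmer series: n_final = 2 (visible/near-UV)
- Paschen series: n_final = 3 (infrared)
- Brackett series: n_final = 4 (infrared)
- Pfund series: n_final = 5 (far infrared)

Since this transition ends at n = 2, it belongs to the Balmer series.

For reference, this 5 → 2 line has photon energy
ΔE = 13.6057 eV × (1/2² - 1/5²) = 2.8571970000 eV,
corresponding to wavelength λ = hc/ΔE = 1239.84 eV·nm / 2.8571970000 eV = 433.935777 nm in the visible/near-UV region.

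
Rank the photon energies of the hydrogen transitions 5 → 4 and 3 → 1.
3 → 1

Calculate the energy for each transition:

Transition 5 → 4:
ΔE₁ = |E_4 - E_5| = |-13.6057/4² - (-13.6057/5²)|
ΔE₁ = |-0.85035625 - (-0.54422800)| = 0.30613 eV

Transition 3 → 1:
ΔE₂ = |E_1 - E_3| = |-13.6057/1² - (-13.6057/3²)|
ΔE₂ = |-13.60570000 - (-1.51174444)| = 12.09396 eV

Since 12.09396 eV > 0.30613 eV, the transition 3 → 1 emits the more energetic photon.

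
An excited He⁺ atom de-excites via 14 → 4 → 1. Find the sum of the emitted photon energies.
54.1451 eV

The energy levels of He⁺ are E_n = -13.6057 × 2² / n² eV.

First transition (14 → 4):
ΔE₁ = |E_4 - E_14|
ΔE₁ = |-3.4014250000 - (-0.2776673469)| = 3.1237577 eV

Second transition (4 → 1):
ΔE₂ = |E_1 - E_4|
ΔE₂ = |-54.4228000000 - (-3.4014250000)| = 51.0213750 eV

Total energy released:
E_total = ΔE₁ + ΔE₂ = 3.1237577 + 51.0213750 = 54.1451 eV

Note: This equals the direct transition 14 → 1: 54.1451 eV ✓
Energy is conserved regardless of the path taken.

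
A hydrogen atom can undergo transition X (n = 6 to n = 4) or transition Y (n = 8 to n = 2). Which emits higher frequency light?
8 → 2

Calculate the energy for each transition:

Transition 6 → 4:
ΔE₁ = |E_4 - E_6| = |-13.6057/4² - (-13.6057/6²)|
ΔE₁ = |-0.85035625 - (-0.37793611)| = 0.47242 eV

Transition 8 → 2:
ΔE₂ = |E_2 - E_8| = |-13.6057/2² - (-13.6057/8²)|
ΔE₂ = |-3.40142500 - (-0.21258906)| = 3.18884 eV

Since 3.18884 eV > 0.47242 eV, the transition 8 → 2 emits the more energetic photon.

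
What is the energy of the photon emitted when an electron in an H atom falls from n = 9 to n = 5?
0.37626 eV

The energy levels are E_n = -13.6057 eV / n².

Energy at n = 9: E_9 = -13.6057 / 9² = -0.16797160 eV
Energy at n = 5: E_5 = -13.6057 / 5² = -0.54422800 eV

For emission (electron falling to lower state), the photon energy is:
E_photon = E_9 - E_5 = |-0.16797160 - (-0.54422800)|
E_photon = 0.37626 eV

This energy is carried away by the emitted photon.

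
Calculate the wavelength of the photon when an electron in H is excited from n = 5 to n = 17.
2493.89795 nm

First, find the transition energy using E_n = -13.6057 / n² eV:
E_5 = -13.6057 / 5² = -0.54422800000 eV
E_17 = -13.6057 / 17² = -0.04707854671 eV

Photon energy: |ΔE| = |E_17 - E_5| = 0.49714945329 eV

Convert to wavelength using E = hc/λ with hc = 1239.84 eV·nm:
λ = hc/E = 1239.84 eV·nm / 0.49714945329 eV
λ = 2493.89795 nm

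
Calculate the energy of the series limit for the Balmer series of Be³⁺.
54.423 eV

The series limit corresponds to the transition from n = ∞ to n = 2.
This is the highest energy (shortest wavelength) transition in the Balmer series.

E_∞ = 0 eV
E_2 = -13.6057 × 4² / 2² = -54.423 eV

Energy at series limit:
ΔE = E_∞ - E_2 = 0 - (-54.423) = 54.423 eV

This energy equals the ionization energy from the n = 2 state of Be³⁺.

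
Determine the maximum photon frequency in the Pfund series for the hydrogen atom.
1.32e+14 Hz

The series limit corresponds to the transition from n = ∞ to n = 5.
This is the highest energy (shortest wavelength) transition in the Pfund series.

E_∞ = 0 eV
E_5 = -13.6057 / 5² = -0.54422800 eV

Energy at series limit:
ΔE = E_∞ - E_5 = 0 - (-0.54422800) = 0.54422800 eV
E = 0.54422800 eV × (1.602177 × 10⁻¹⁹ J/eV) = 8.7195e-20 J
f = E/h = 8.7195e-20 J / (6.62607 × 10⁻³⁴ J·s) = 1.32e+14 Hz

This energy equals the ionization energy from the n = 5 state of hydrogen.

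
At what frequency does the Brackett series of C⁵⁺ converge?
7.40e+15 Hz

The series limit corresponds to the transition from n = ∞ to n = 4.
This is the highest energy (shortest wavelength) transition in the Brackett series.

E_∞ = 0 eV
E_4 = -13.6057 × 6² / 4² = -30.6128 eV

Energy at series limit:
ΔE = E_∞ - E_4 = 0 - (-30.6128) = 30.6128 eV
E = 30.6128 eV × (1.602177 × 10⁻¹⁹ J/eV) = 4.9047e-18 J
f = E/h = 4.9047e-18 J / (6.62607 × 10⁻³⁴ J·s) = 7.40e+15 Hz

This energy equals the ionization energy from the n = 4 state of C⁵⁺.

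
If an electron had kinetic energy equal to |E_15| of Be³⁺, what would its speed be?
5.83e+05 m/s (or 0.1946% of c)

The binding energy at n = 15 for Be³⁺ is:
E_15 = -13.6057 × 4²/15² = -0.967516 eV
|E_15| = 0.967516 eV

Convert to Joules:
KE = 0.967516 eV × (1.602177 × 10⁻¹⁹ J/eV) = 1.5501e-19 J

Using KE = ½mv²:
v = √(2·KE/m_e)
v = √(2 × 1.5501e-19 J / 9.10938 × 10⁻³¹ kg)
v = 5.83e+05 m/s

This is approximately 0.1946% the speed of light.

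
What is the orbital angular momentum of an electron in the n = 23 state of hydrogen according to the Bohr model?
2.4255e-33 J·s (or 23ℏ)

In the Bohr model, angular momentum is quantized:
L = nℏ

where ℏ = h/(2π) = 1.054572e-34 J·s

For n = 23:
L = 23 × 1.054572e-34 J·s
L = 2.4255e-33 J·s

This can also be written as L = 23ℏ.
The angular momentum is an integer multiple of the reduced Planck constant.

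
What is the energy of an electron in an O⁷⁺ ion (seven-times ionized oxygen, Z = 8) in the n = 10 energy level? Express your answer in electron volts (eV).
-8.707648 eV

The energy levels of a hydrogen-like atom are given by:
E_n = -13.6057 Z² / n² eV  (with Z = 8 for O⁷⁺)

For n = 10:
E_10 = -13.6057 × 8² / 10²
E_10 = -13.6057 × 64 / 100
E_10 = -8.707648 eV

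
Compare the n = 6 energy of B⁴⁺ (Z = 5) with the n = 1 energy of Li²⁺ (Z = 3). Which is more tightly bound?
Li²⁺ at n = 1 (E = -122.451300 eV)

Using E_n = -13.6057 Z² / n² eV:

B⁴⁺ (Z = 5) at n = 6:
E = -13.6057 × 5² / 6² = -13.6057 × 25 / 36 = -9.448402778 eV

Li²⁺ (Z = 3) at n = 1:
E = -13.6057 × 3² / 1² = -13.6057 × 9 / 1 = -122.451300000 eV

Since -122.451300000 eV < -9.448402778 eV,
Li²⁺ at n = 1 is more tightly bound (requires more energy to ionize).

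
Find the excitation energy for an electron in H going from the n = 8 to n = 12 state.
0.11811 eV

The energy levels of a hydrogen-like atom are E_n = -13.6057 eV / n².

Energy at n = 8: E_8 = -13.6057 / 8² = -0.21258906 eV
Energy at n = 12: E_12 = -13.6057 / 12² = -0.09448403 eV

The excitation energy is the difference:
ΔE = E_12 - E_8
ΔE = -0.09448403 - (-0.21258906)
ΔE = 0.11811 eV

Since this is positive, energy must be absorbed (photon absorption).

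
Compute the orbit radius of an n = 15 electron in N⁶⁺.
1.70093 nm (or 17.00927 Å)

The Bohr radius formula is:
r_n = n² a₀ / Z

where a₀ = 0.05291772 nm is the Bohr radius.

For N⁶⁺ (Z = 7) at n = 15:
r_15 = 15² × 0.05291772 nm / 7
r_15 = 225 × 0.05291772 nm / 7
r_15 = 11.906487 nm / 7
r_15 = 1.70093 nm

The electron orbits at approximately 1.70093 nm from the nucleus.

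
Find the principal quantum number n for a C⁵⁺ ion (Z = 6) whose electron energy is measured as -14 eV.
n = 6

The exact energy levels follow E_n = -13.6057 Z² / n² eV with Z = 6.

The measured value (-14 eV) is reported to only 2 significant figures, so we must test candidate n values and see which one matches to that precision.

Candidate energies:
  n = 4:  E = -13.6057 × 6² / 4² = -30.61283 eV
  n = 5:  E = -13.6057 × 6² / 5² = -19.59221 eV
  n = 6:  E = -13.6057 × 6² / 6² = -13.60570 eV  ← matches
  n = 7:  E = -13.6057 × 6² / 7² = -9.99602 eV
  n = 8:  E = -13.6057 × 6² / 8² = -7.65321 eV

Checking against the measurement of -14 eV (2 sig figs), only n = 6 agrees:
E_6 = -13.60570 eV, which rounds to -14 eV ✓

Therefore n = 6.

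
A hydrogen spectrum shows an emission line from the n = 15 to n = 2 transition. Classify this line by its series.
Balmer series

The spectral series in hydrogen are named based on the final (lower) energy level:
- Lyman series: n_final = 1 (ultraviolet)
- Balmer series: n_final = 2 (visible/near-UV)
- Paschen series: n_final = 3 (infrared)
- Brackett series: n_final = 4 (infrared)
- Pfund series: n_final = 5 (far infrared)

Since this transition ends at n = 2, it belongs to the Balmer series.

For reference, this 15 → 2 line has photon energy
ΔE = 13.6057 eV × (1/2² - 1/15²) = 3.34095522 eV,
corresponding to wavelength λ = hc/ΔE = 1239.84 eV·nm / 3.34095522 eV = 371.1034 nm in the visible/near-UV region.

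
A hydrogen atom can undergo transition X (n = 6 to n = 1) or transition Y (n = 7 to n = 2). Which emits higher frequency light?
6 → 1

Calculate the energy for each transition:

Transition 6 → 1:
ΔE₁ = |E_1 - E_6| = |-13.6057/1² - (-13.6057/6²)|
ΔE₁ = |-13.605700000 - (-0.377936111)| = 13.227764 eV

Transition 7 → 2:
ΔE₂ = |E_2 - E_7| = |-13.6057/2² - (-13.6057/7²)|
ΔE₂ = |-3.401425000 - (-0.277667347)| = 3.123758 eV

Since 13.227764 eV > 3.123758 eV, the transition 6 → 1 emits the more energetic photon.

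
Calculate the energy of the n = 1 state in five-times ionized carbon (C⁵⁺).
-489.80520 eV

For hydrogen-like ions, the energy levels scale with Z²:
E_n = -13.6057 Z² / n² eV

For C⁵⁺ (Z = 6) at n = 1:
E_1 = -13.6057 × 6² / 1²
E_1 = -13.6057 × 36 / 1
E_1 = -489.8052 / 1
E_1 = -489.80520 eV

The energy is 36 times more negative than hydrogen at the same n due to the stronger nuclear charge.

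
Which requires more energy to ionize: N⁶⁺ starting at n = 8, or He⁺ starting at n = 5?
N⁶⁺ at n = 8 (E = -10.417 eV)

Using E_n = -13.6057 Z² / n² eV:

N⁶⁺ (Z = 7) at n = 8:
E = -13.6057 × 7² / 8² = -13.6057 × 49 / 64 = -10.416864 eV

He⁺ (Z = 2) at n = 5:
E = -13.6057 × 2² / 5² = -13.6057 × 4 / 25 = -2.176912 eV

Since -10.416864 eV < -2.176912 eV,
N⁶⁺ at n = 8 is more tightly bound (requires more energy to ionize).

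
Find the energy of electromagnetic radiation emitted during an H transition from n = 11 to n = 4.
0.737912 eV

The energy levels are E_n = -13.6057 eV / n².

Energy at n = 11: E_11 = -13.6057 / 11² = -0.112443802 eV
Energy at n = 4: E_4 = -13.6057 / 4² = -0.850356250 eV

For emission (electron falling to lower state), the photon energy is:
E_photon = E_11 - E_4 = |-0.112443802 - (-0.850356250)|
E_photon = 0.737912 eV

This energy is carried away by the emitted photon.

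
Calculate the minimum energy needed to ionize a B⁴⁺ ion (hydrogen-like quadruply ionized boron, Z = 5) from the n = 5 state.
13.61 eV

The ionization energy is the energy needed to remove the electron completely (n → ∞).

For a hydrogen-like ion with Z = 5, E_n = -13.6057 Z² / n² eV.

At n = 5: E_5 = -13.6057 × 5² / 5² = -13.60570 eV
At n = ∞: E_∞ = 0 eV

Ionization energy = E_∞ - E_5 = 0 - (-13.60570) = 13.60570 eV
Ionization energy ≈ 13.61 eV

This is also called the binding energy of the electron in state n = 5.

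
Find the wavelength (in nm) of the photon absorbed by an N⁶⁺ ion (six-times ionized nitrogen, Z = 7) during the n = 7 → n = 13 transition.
128.33651 nm

First, find the transition energy using E_n = -13.6057 Z² / n² eV:
E_7 = -13.6057 × 7² / 7² = -13.605700000 eV
E_13 = -13.6057 × 7² / 13² = -3.944847929 eV

Photon energy: |ΔE| = |E_13 - E_7| = 9.660852071 eV

Convert to wavelength using E = hc/λ with hc = 1239.84 eV·nm:
λ = hc/E = 1239.84 eV·nm / 9.660852071 eV
λ = 128.33651 nm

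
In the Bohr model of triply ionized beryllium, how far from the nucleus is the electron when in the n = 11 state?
1.60076 nm (or 16.00761 Å)

The Bohr radius formula is:
r_n = n² a₀ / Z

where a₀ = 0.05291772 nm is the Bohr radius.

For Be³⁺ (Z = 4) at n = 11:
r_11 = 11² × 0.05291772 nm / 4
r_11 = 121 × 0.05291772 nm / 4
r_11 = 6.403044 nm / 4
r_11 = 1.60076 nm

The electron orbits at approximately 1.60076 nm from the nucleus.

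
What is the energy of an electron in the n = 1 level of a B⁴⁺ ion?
-340.143 eV

For hydrogen-like ions, the energy levels scale with Z²:
E_n = -13.6057 Z² / n² eV

For B⁴⁺ (Z = 5) at n = 1:
E_1 = -13.6057 × 5² / 1²
E_1 = -13.6057 × 25 / 1
E_1 = -340.1425 / 1
E_1 = -340.143 eV

The energy is 25 times more negative than hydrogen at the same n due to the stronger nuclear charge.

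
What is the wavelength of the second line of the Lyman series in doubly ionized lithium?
11.39081 nm

The lines of a series are numbered from the longest wavelength (smallest ΔE) outward; the second line is the transition from n = n_f + 2 to n_f.
The Lyman series has all transitions ending at n_f = 1.

For Li²⁺ (Z = 3), the second line (β-line) is the jump from n = 3 to n = 1:
E_3 = -13.6057 × 3² / 3² = -13.6057000 eV
E_1 = -13.6057 × 3² / 1² = -122.4513000 eV
ΔE = E_3 - E_1 = 108.8456000 eV

λ = hc/E = 1239.84 eV·nm / 108.8456000 eV
λ = 11.39081 nm

This is the β-line of the Lyman series in Li²⁺.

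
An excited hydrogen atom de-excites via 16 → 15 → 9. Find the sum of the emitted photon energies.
0.114824 eV

The energy levels of hydrogen are E_n = -13.6057 / n² eV.

First transition (16 → 15):
ΔE₁ = |E_15 - E_16|
ΔE₁ = |-0.060469777778 - (-0.053147265625)| = 0.007322512 eV

Second transition (15 → 9):
ΔE₂ = |E_9 - E_15|
ΔE₂ = |-0.167971604938 - (-0.060469777778)| = 0.107501827 eV

Total energy released:
E_total = ΔE₁ + ΔE₂ = 0.007322512 + 0.107501827 = 0.114824 eV

Note: This equals the direct transition 16 → 9: 0.114824 eV ✓
Energy is conserved regardless of the path taken.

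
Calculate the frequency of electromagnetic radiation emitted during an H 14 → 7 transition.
5.035e+13 Hz

First, find the transition energy:
E_14 = -13.6057 / 14² = -0.0694168 eV
E_7 = -13.6057 / 7² = -0.2776673 eV
|ΔE| = |E_7 - E_14| = 0.2082505 eV

Convert to Joules: E = 0.2082505 eV × (1.602177 × 10⁻¹⁹ J/eV) = 3.33654e-20 J

Using E = hf:
f = E/h = 3.33654e-20 J / (6.62607 × 10⁻³⁴ J·s)
f = 5.035e+13 Hz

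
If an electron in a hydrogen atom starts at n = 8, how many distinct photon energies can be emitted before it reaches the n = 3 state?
15

The electron can occupy levels n = 3, 4, ..., 8 during de-excitation — that is m = 8 - 3 + 1 = 6 distinct levels.

The number of distinct spectral lines equals the number of ways to choose 2 of these m levels (each pair gives one possible emission transition):

Number of lines = m(m-1)/2 = 6×5/2 = 15

These correspond to all possible transitions between the 6 levels:
8 → 7, 8 → 6, 8 → 5, 8 → 4, 8 → 3, 7 → 6, 7 → 5, 7 → 4...

Each transition produces a photon with a unique energy (and thus wavelength). This count does not depend on Z.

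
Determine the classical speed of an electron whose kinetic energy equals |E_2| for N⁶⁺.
7.657e+06 m/s (or 2.55% of c)

The binding energy at n = 2 for N⁶⁺ is:
E_2 = -13.6057 × 7²/2² = -166.6698 eV
|E_2| = 166.6698 eV

Convert to Joules:
KE = 166.6698 eV × (1.602177 × 10⁻¹⁹ J/eV) = 2.67035e-17 J

Using KE = ½mv²:
v = √(2·KE/m_e)
v = √(2 × 2.67035e-17 J / 9.10938 × 10⁻³¹ kg)
v = 7.657e+06 m/s

This is approximately 2.55% the speed of light.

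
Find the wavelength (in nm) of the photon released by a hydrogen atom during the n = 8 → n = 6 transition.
7498.410 nm

First, find the transition energy using E_n = -13.6057 / n² eV:
E_8 = -13.6057 / 8² = -0.212589063 eV
E_6 = -13.6057 / 6² = -0.377936111 eV

Photon energy: |ΔE| = |E_6 - E_8| = 0.165347048 eV

Convert to wavelength using E = hc/λ with hc = 1239.84 eV·nm:
λ = hc/E = 1239.84 eV·nm / 0.165347048 eV
λ = 7498.410 nm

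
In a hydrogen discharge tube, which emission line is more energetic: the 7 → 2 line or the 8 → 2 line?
8 → 2

Calculate the energy for each transition:

Transition 7 → 2:
ΔE₁ = |E_2 - E_7| = |-13.6057/2² - (-13.6057/7²)|
ΔE₁ = |-3.40142500 - (-0.27766735)| = 3.12376 eV

Transition 8 → 2:
ΔE₂ = |E_2 - E_8| = |-13.6057/2² - (-13.6057/8²)|
ΔE₂ = |-3.40142500 - (-0.21258906)| = 3.18884 eV

Since 3.18884 eV > 3.12376 eV, the transition 8 → 2 emits the more energetic photon.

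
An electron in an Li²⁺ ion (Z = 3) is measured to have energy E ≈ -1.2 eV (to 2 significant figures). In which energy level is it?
n = 10

The exact energy levels follow E_n = -13.6057 Z² / n² eV with Z = 3.

The measured value (-1.2 eV) is reported to only 2 significant figures, so we must test candidate n values and see which one matches to that precision.

Candidate energies:
  n = 8:  E = -13.6057 × 3² / 8² = -1.91330 eV
  n = 9:  E = -13.6057 × 3² / 9² = -1.51174 eV
  n = 10:  E = -13.6057 × 3² / 10² = -1.22451 eV  ← matches
  n = 11:  E = -13.6057 × 3² / 11² = -1.01199 eV
  n = 12:  E = -13.6057 × 3² / 12² = -0.85036 eV

Checking against the measurement of -1.2 eV (2 sig figs), only n = 10 agrees:
E_10 = -1.22451 eV, which rounds to -1.2 eV ✓

Therefore n = 10.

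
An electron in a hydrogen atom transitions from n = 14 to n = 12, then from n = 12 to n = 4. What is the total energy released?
0.7809 eV

The energy levels of hydrogen are E_n = -13.6057 / n² eV.

First transition (14 → 12):
ΔE₁ = |E_12 - E_14|
ΔE₁ = |-0.0944840278 - (-0.0694168367)| = 0.0250672 eV

Second transition (12 → 4):
ΔE₂ = |E_4 - E_12|
ΔE₂ = |-0.8503562500 - (-0.0944840278)| = 0.7558722 eV

Total energy released:
E_total = ΔE₁ + ΔE₂ = 0.0250672 + 0.7558722 = 0.7809 eV

Note: This equals the direct transition 14 → 4: 0.7809 eV ✓
Energy is conserved regardless of the path taken.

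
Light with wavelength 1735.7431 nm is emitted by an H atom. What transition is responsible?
n = 10 → n = 4

First, find the photon energy from the wavelength (hc = 1239.84 eV·nm):
E = hc/λ = 1239.84 eV·nm / 1735.7431 nm = 0.71429925 eV

The energy levels of hydrogen satisfy E_n = -13.6057 / n² eV, so an emission n_i → n_f releases
ΔE = 13.6057 × (1/n_f² − 1/n_i²) eV.

Setting ΔE equal to the photon energy:
1/n_f² − 1/n_i² = 0.71429925 / 13.6057 = 0.052500000

Since 1/n_i² must be positive, we need 1/n_f² > 0.052500000, i.e. n_f ≤ 4. For each allowed n_f, solve n_i = (1/n_f² − 0.052500000)^(−1/2) and check whether it is a whole number:
  n_f = 1: 1/n_i² = 1.000000000 − 0.052500000 = 0.947500000 → n_i = 1.027  (not an integer) ✗
  n_f = 2: 1/n_i² = 0.250000000 − 0.052500000 = 0.197500000 → n_i = 2.250  (not an integer) ✗
  n_f = 3: 1/n_i² = 0.111111111 − 0.052500000 = 0.058611111 → n_i = 4.131  (not an integer) ✗
  n_f = 4: 1/n_i² = 0.062500000 − 0.052500000 = 0.010000000 → n_i = 10.000  → integer, n_i = 10 ✓

Only n_f = 4 gives an integer upper level, n_i = 10.

The transition is from n = 10 to n = 4 (emission).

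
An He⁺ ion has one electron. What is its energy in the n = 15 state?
-0.2419 eV

For hydrogen-like ions, the energy levels scale with Z²:
E_n = -13.6057 Z² / n² eV

For He⁺ (Z = 2) at n = 15:
E_15 = -13.6057 × 2² / 15²
E_15 = -13.6057 × 4 / 225
E_15 = -54.4228 / 225
E_15 = -0.2419 eV

The energy is 4 times more negative than hydrogen at the same n due to the stronger nuclear charge.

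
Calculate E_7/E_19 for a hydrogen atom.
7.36735

Using E_n = -13.6057 Z² / n² eV with Z = 1:

E_7 = -13.6057 / 7² = -13.6057 / 49 = -0.27766734694 eV
E_19 = -13.6057 / 19² = -13.6057 / 361 = -0.03768891967 eV

The ratio is:
E_7/E_19 = (-0.27766734694) / (-0.03768891967)
E_7/E_19 = (-13.6057/49) / (-13.6057/361)
E_7/E_19 = 361/49
E_7/E_19 = 7.36735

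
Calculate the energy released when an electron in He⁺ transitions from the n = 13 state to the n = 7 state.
0.78864 eV

The energy levels are E_n = -13.6057 Z² eV / n².

Energy at n = 13: E_13 = -13.6057 × 2² / 13² = -0.32202840 eV
Energy at n = 7: E_7 = -13.6057 × 2² / 7² = -1.11066939 eV

For emission (electron falling to lower state), the photon energy is:
E_photon = E_13 - E_7 = |-0.32202840 - (-1.11066939)|
E_photon = 0.78864 eV

This energy is carried away by the emitted photon.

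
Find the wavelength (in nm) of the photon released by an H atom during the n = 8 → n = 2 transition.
388.806456 nm

First, find the transition energy using E_n = -13.6057 / n² eV:
E_8 = -13.6057 / 8² = -0.2125890625 eV
E_2 = -13.6057 / 2² = -3.4014250000 eV

Photon energy: |ΔE| = |E_2 - E_8| = 3.1888359375 eV

Convert to wavelength using E = hc/λ with hc = 1239.84 eV·nm:
λ = hc/E = 1239.84 eV·nm / 3.1888359375 eV
λ = 388.806456 nm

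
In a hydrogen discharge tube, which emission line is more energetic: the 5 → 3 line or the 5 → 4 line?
5 → 3

Calculate the energy for each transition:

Transition 5 → 3:
ΔE₁ = |E_3 - E_5| = |-13.6057/3² - (-13.6057/5²)|
ΔE₁ = |-1.5117444444 - (-0.5442280000)| = 0.9675164 eV

Transition 5 → 4:
ΔE₂ = |E_4 - E_5| = |-13.6057/4² - (-13.6057/5²)|
ΔE₂ = |-0.8503562500 - (-0.5442280000)| = 0.3061283 eV

Since 0.9675164 eV > 0.3061283 eV, the transition 5 → 3 emits the more energetic photon.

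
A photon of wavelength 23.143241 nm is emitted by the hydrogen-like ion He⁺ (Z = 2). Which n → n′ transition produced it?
n = 8 → n = 1

First, find the photon energy from the wavelength (hc = 1239.84 eV·nm):
E = hc/λ = 1239.84 eV·nm / 23.143241 nm = 53.572445 eV

The energy levels of He⁺ satisfy E_n = -13.6057 × 2² / n² eV, so an emission n_i → n_f releases
ΔE = 13.6057 × 2² × (1/n_f² − 1/n_i²) eV.

Setting ΔE equal to the photon energy:
1/n_f² − 1/n_i² = 53.572445 / (13.6057 × 2²) = 0.98437502

Since 1/n_i² must be positive, we need 1/n_f² > 0.98437502, i.e. n_f ≤ 1. For each allowed n_f, solve n_i = (1/n_f² − 0.98437502)^(−1/2) and check whether it is a whole number:
  n_f = 1: 1/n_i² = 1.00000000 − 0.98437502 = 0.01562498 → n_i = 8.000  → integer, n_i = 8 ✓

Only n_f = 1 gives an integer upper level, n_i = 8.

The transition is from n = 8 to n = 1 (emission).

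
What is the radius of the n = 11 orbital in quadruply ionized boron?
1.2806 nm (or 12.8061 Å)

The Bohr radius formula is:
r_n = n² a₀ / Z

where a₀ = 0.0529177 nm is the Bohr radius.

For B⁴⁺ (Z = 5) at n = 11:
r_11 = 11² × 0.0529177 nm / 5
r_11 = 121 × 0.0529177 nm / 5
r_11 = 6.40304 nm / 5
r_11 = 1.2806 nm

The electron orbits at approximately 1.2806 nm from the nucleus.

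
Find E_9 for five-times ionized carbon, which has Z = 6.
-6.04698 eV

For hydrogen-like ions, the energy levels scale with Z²:
E_n = -13.6057 Z² / n² eV

For C⁵⁺ (Z = 6) at n = 9:
E_9 = -13.6057 × 6² / 9²
E_9 = -13.6057 × 36 / 81
E_9 = -489.8052 / 81
E_9 = -6.04698 eV

The energy is 36 times more negative than hydrogen at the same n due to the stronger nuclear charge.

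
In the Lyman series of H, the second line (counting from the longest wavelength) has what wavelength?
102.517 nm

The lines of a series are numbered from the longest wavelength (smallest ΔE) outward; the second line is the transition from n = n_f + 2 to n_f.
The Lyman series has all transitions ending at n_f = 1.

For H, the second line (β-line) is the jump from n = 3 to n = 1:
E_3 = -13.6057 / 3² = -1.511744 eV
E_1 = -13.6057 / 1² = -13.605700 eV
ΔE = E_3 - E_1 = 12.093956 eV

λ = hc/E = 1239.84 eV·nm / 12.093956 eV
λ = 102.517 nm

This is the β-line of the Lyman series in H.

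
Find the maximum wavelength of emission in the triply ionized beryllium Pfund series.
465.987851 nm

The longest wavelength corresponds to the smallest energy transition in the series.
The Pfund series has all transitions ending at n_f = 5.

For Be³⁺ (Z = 4), the first line (α-line) is the jump from n = 6 to n = 5:
E_6 = -13.6057 × 4² / 6² = -6.0469777778 eV
E_5 = -13.6057 × 4² / 5² = -8.7076480000 eV
ΔE = E_6 - E_5 = 2.6606702222 eV

λ = hc/E = 1239.84 eV·nm / 2.6606702222 eV
λ = 465.987851 nm

This is the α-line of the Pfund series in Be³⁺.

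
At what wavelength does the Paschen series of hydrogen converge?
820.1386 nm

The series limit corresponds to the transition from n = ∞ to n = 3.
This is the highest energy (shortest wavelength) transition in the Paschen series.

E_∞ = 0 eV
E_3 = -13.6057 / 3² = -1.51174444 eV

Energy at series limit:
ΔE = E_∞ - E_3 = 0 - (-1.51174444) = 1.51174444 eV
λ = hc/E = 1239.84 eV·nm / 1.51174444 eV = 820.1386 nm

This energy equals the ionization energy from the n = 3 state of hydrogen.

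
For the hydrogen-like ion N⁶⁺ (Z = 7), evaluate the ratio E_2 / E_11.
30.250

Using E_n = -13.6057 Z² / n² eV with Z = 7:

E_2 = -13.6057 × 7² / 2² = -666.6793 / 4 = -166.669825000 eV
E_11 = -13.6057 × 7² / 11² = -666.6793 / 121 = -5.509746281 eV

The ratio is:
E_2/E_11 = (-166.669825000) / (-5.509746281)
E_2/E_11 = (-666.6793/4) / (-666.6793/121)
E_2/E_11 = 121/4
E_2/E_11 = 30.250
(Note: the Z² factors cancel in the ratio.)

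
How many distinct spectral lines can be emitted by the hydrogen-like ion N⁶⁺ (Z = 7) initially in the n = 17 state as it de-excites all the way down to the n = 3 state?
105

The electron can occupy levels n = 3, 4, ..., 17 during de-excitation — that is m = 17 - 3 + 1 = 15 distinct levels.

The number of distinct spectral lines equals the number of ways to choose 2 of these m levels (each pair gives one possible emission transition):

Number of lines = m(m-1)/2 = 15×14/2 = 105

These correspond to all possible transitions between the 15 levels:
17 → 16, 17 → 15, 17 → 14, 17 → 13, 17 → 12, 17 → 11, 17 → 10, 17 → 9...

Each transition produces a photon with a unique energy (and thus wavelength). This count does not depend on Z.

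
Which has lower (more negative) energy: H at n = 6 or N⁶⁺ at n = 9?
N⁶⁺ at n = 9 (E = -8.23 eV)

Using E_n = -13.6057 Z² / n² eV:

H (Z = 1) at n = 6:
E = -13.6057 × 1² / 6² = -13.6057 × 1 / 36 = -0.37794 eV

N⁶⁺ (Z = 7) at n = 9:
E = -13.6057 × 7² / 9² = -13.6057 × 49 / 81 = -8.23061 eV

Since -8.23061 eV < -0.37794 eV,
N⁶⁺ at n = 9 is more tightly bound (requires more energy to ionize).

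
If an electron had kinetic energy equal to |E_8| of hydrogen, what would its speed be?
2.7346e+05 m/s (or 0.091217% of c)

The binding energy at n = 8 for hydrogen is:
E_8 = -13.6057/8² = -0.21258906 eV
|E_8| = 0.21258906 eV

Convert to Joules:
KE = 0.21258906 eV × (1.602177 × 10⁻¹⁹ J/eV) = 3.406053e-20 J

Using KE = ½mv²:
v = √(2·KE/m_e)
v = √(2 × 3.406053e-20 J / 9.10938 × 10⁻³¹ kg)
v = 2.7346e+05 m/s

This is approximately 0.091217% the speed of light.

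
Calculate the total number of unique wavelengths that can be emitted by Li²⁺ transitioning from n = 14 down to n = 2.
78

The electron can occupy levels n = 2, 3, ..., 14 during de-excitation — that is m = 14 - 2 + 1 = 13 distinct levels.

The number of distinct spectral lines equals the number of ways to choose 2 of these m levels (each pair gives one possible emission transition):

Number of lines = m(m-1)/2 = 13×12/2 = 78

These correspond to all possible transitions between the 13 levels:
14 → 13, 14 → 12, 14 → 11, 14 → 10, 14 → 9, 14 → 8, 14 → 7, 14 → 6...

Each transition produces a photon with a unique energy (and thus wavelength). This count does not depend on Z.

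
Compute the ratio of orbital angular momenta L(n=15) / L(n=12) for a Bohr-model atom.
1.250000

In the Bohr model, L_n = nℏ, so the ratio is purely the ratio of quantum numbers:

L_15/L_12 = 15ℏ / 12ℏ = 15/12 = 1.250000

The angular momentum scales linearly with n.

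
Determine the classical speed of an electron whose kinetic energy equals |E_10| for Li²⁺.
6.56e+05 m/s (or 0.219% of c)

The binding energy at n = 10 for Li²⁺ is:
E_10 = -13.6057 × 3²/10² = -1.22451 eV
|E_10| = 1.22451 eV

Convert to Joules:
KE = 1.22451 eV × (1.602177 × 10⁻¹⁹ J/eV) = 1.9619e-19 J

Using KE = ½mv²:
v = √(2·KE/m_e)
v = √(2 × 1.9619e-19 J / 9.10938 × 10⁻³¹ kg)
v = 6.56e+05 m/s

This is approximately 0.219% the speed of light.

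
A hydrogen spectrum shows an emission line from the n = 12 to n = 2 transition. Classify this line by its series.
Balmer series

The spectral series in hydrogen are named based on the final (lower) energy level:
- Lyman series: n_final = 1 (ultraviolet)
- Balmer series: n_final = 2 (visible/near-UV)
- Paschen series: n_final = 3 (infrared)
- Brackett series: n_final = 4 (infrared)
- Pfund series: n_final = 5 (far infrared)

Since this transition ends at n = 2, it belongs to the Balmer series.

For reference, this 12 → 2 line has photon energy
ΔE = 13.6057 eV × (1/2² - 1/12²) = 3.3069409722 eV,
corresponding to wavelength λ = hc/ΔE = 1239.84 eV·nm / 3.3069409722 eV = 374.920511 nm in the visible/near-UV region.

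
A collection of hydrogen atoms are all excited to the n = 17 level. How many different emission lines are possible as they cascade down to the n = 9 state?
36

The electron can occupy levels n = 9, 10, ..., 17 during de-excitation — that is m = 17 - 9 + 1 = 9 distinct levels.

The number of distinct spectral lines equals the number of ways to choose 2 of these m levels (each pair gives one possible emission transition):

Number of lines = m(m-1)/2 = 9×8/2 = 36

These correspond to all possible transitions between the 9 levels:
17 → 16, 17 → 15, 17 → 14, 17 → 13, 17 → 12, 17 → 11, 17 → 10, 17 → 9...

Each transition produces a photon with a unique energy (and thus wavelength). This count does not depend on Z.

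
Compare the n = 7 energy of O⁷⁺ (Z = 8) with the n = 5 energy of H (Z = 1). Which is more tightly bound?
O⁷⁺ at n = 7 (E = -17.770710 eV)

Using E_n = -13.6057 Z² / n² eV:

O⁷⁺ (Z = 8) at n = 7:
E = -13.6057 × 8² / 7² = -13.6057 × 64 / 49 = -17.770710204 eV

H (Z = 1) at n = 5:
E = -13.6057 × 1² / 5² = -13.6057 × 1 / 25 = -0.544228000 eV

Since -17.770710204 eV < -0.544228000 eV,
O⁷⁺ at n = 7 is more tightly bound (requires more energy to ionize).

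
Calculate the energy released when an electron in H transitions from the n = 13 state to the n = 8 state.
0.1321 eV

The energy levels are E_n = -13.6057 eV / n².

Energy at n = 13: E_13 = -13.6057 / 13² = -0.0805071 eV
Energy at n = 8: E_8 = -13.6057 / 8² = -0.2125891 eV

For emission (electron falling to lower state), the photon energy is:
E_photon = E_13 - E_8 = |-0.0805071 - (-0.2125891)|
E_photon = 0.1321 eV

This energy is carried away by the emitted photon.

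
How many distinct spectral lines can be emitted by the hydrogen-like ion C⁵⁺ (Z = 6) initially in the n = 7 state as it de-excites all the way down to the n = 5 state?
3

The electron can occupy levels n = 5, 6, ..., 7 during de-excitation — that is m = 7 - 5 + 1 = 3 distinct levels.

The number of distinct spectral lines equals the number of ways to choose 2 of these m levels (each pair gives one possible emission transition):

Number of lines = m(m-1)/2 = 3×2/2 = 3

These correspond to all possible transitions between the 3 levels:
7 → 6, 7 → 5, 6 → 5

Each transition produces a photon with a unique energy (and thus wavelength). This count does not depend on Z.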